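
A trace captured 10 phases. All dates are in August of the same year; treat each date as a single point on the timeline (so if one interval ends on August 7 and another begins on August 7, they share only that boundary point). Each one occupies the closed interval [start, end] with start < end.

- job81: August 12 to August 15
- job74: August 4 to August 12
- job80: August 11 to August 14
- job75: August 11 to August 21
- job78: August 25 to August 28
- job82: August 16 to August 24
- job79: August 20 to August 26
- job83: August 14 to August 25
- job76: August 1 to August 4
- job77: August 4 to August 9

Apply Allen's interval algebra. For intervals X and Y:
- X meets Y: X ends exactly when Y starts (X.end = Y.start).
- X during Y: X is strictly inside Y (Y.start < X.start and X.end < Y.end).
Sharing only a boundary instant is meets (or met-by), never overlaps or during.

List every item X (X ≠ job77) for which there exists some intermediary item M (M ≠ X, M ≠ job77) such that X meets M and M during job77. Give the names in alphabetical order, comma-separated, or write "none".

Target job77 = [August 4, August 9].
Intermediaries M with M during job77: none.
Union: none.

none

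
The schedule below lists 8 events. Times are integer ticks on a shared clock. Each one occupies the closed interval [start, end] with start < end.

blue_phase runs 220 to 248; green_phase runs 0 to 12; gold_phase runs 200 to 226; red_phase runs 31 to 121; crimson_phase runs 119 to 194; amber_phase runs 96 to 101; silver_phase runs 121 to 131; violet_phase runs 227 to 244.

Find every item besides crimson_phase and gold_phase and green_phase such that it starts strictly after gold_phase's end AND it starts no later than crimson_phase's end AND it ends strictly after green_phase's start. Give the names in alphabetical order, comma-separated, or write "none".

Conditions: its start is strictly after gold_phase's end (X.start > 226) AND its start is no later than crimson_phase's end (X.start <= 194) AND its end is strictly after green_phase's start (X.end > 0).
amber_phase: start 96 > 226? ✗; start 96 <= 194? ✓; end 101 > 0? ✓ → no.
blue_phase: start 220 > 226? ✗; start 220 <= 194? ✗; end 248 > 0? ✓ → no.
red_phase: start 31 > 226? ✗; start 31 <= 194? ✓; end 121 > 0? ✓ → no.
silver_phase: start 121 > 226? ✗; start 121 <= 194? ✓; end 131 > 0? ✓ → no.
violet_phase: start 227 > 226? ✓; start 227 <= 194? ✗; end 244 > 0? ✓ → no.
Result: none.

none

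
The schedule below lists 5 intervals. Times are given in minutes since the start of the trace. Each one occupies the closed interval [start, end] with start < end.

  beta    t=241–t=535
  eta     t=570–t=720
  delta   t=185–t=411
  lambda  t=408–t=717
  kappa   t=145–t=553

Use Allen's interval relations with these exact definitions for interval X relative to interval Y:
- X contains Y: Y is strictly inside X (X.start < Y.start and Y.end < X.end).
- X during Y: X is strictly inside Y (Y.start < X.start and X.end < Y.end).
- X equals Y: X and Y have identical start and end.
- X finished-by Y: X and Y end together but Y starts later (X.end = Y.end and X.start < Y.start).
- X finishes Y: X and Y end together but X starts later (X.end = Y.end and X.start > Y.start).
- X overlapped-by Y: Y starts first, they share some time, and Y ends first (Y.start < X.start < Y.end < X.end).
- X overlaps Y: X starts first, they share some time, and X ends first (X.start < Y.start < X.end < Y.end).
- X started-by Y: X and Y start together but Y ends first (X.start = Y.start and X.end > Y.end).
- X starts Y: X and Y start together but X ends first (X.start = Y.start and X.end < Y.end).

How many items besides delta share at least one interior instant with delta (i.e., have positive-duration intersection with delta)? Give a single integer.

3

Target delta = [t=185, t=411].
beta [t=241, t=535] → overlapped-by → counts.
eta [t=570, t=720] → after → no.
kappa [t=145, t=553] → contains → counts.
lambda [t=408, t=717] → overlapped-by → counts.
Total: 3.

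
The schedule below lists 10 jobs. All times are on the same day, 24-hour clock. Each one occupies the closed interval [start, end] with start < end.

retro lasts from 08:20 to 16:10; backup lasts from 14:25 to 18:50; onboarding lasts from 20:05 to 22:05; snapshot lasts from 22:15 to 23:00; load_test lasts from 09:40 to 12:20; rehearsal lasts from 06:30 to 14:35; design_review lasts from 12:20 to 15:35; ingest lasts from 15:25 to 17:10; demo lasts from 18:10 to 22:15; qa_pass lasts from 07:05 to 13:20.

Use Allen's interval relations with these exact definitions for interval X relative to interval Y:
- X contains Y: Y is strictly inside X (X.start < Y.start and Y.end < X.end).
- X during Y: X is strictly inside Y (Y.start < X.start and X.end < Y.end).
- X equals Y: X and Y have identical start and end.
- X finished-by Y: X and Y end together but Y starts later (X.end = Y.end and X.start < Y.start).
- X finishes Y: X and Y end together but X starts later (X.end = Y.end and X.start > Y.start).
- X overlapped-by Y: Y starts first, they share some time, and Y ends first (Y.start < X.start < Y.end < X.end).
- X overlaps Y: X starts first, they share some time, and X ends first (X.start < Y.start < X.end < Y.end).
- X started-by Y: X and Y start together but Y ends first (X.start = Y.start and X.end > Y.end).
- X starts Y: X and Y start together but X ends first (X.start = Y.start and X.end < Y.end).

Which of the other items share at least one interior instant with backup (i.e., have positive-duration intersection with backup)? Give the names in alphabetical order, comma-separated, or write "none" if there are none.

demo, design_review, ingest, rehearsal, retro

Target backup = [14:25, 18:50].
demo [18:10, 22:15] → overlapped-by → yes.
design_review [12:20, 15:35] → overlaps → yes.
ingest [15:25, 17:10] → during → yes.
load_test [09:40, 12:20] → before → no.
onboarding [20:05, 22:05] → after → no.
qa_pass [07:05, 13:20] → before → no.
rehearsal [06:30, 14:35] → overlaps → yes.
retro [08:20, 16:10] → overlaps → yes.
snapshot [22:15, 23:00] → after → no.
Result: demo, design_review, ingest, rehearsal, retro.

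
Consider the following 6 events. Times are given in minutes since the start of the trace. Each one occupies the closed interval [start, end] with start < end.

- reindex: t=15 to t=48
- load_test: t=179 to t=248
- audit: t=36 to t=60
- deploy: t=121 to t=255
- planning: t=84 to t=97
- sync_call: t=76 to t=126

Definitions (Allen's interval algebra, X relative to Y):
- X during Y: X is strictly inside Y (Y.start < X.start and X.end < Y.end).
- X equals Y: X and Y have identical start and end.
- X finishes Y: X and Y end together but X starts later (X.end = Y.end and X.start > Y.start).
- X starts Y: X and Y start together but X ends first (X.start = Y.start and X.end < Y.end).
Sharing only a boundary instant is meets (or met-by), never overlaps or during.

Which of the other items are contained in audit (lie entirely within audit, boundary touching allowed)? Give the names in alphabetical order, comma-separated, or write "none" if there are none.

Target audit = [t=36, t=60].
deploy [t=121, t=255] → after → no.
load_test [t=179, t=248] → after → no.
planning [t=84, t=97] → after → no.
reindex [t=15, t=48] → overlaps → no.
sync_call [t=76, t=126] → after → no.
Result: none.

none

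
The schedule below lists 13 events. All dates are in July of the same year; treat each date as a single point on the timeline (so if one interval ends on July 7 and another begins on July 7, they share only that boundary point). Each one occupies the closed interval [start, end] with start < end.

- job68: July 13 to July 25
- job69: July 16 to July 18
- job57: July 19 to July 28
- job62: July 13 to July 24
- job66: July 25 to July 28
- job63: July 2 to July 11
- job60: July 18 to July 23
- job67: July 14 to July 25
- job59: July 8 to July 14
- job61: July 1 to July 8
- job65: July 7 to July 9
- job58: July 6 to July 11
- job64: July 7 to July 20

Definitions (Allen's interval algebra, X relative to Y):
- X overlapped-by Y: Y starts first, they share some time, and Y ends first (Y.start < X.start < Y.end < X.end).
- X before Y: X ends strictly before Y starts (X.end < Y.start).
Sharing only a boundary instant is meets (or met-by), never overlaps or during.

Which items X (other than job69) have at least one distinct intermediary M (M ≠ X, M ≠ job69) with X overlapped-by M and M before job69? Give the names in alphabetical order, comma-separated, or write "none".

Target job69 = [July 16, July 18].
Intermediaries M with M before job69: job58, job59, job61, job63, job65.
Via job58 — items with X overlapped-by job58: job59, job64.
Via job59 — items with X overlapped-by job59: job62, job68.
Via job61 — items with X overlapped-by job61: job58, job63, job64, job65.
Via job63 — items with X overlapped-by job63: job59, job64.
Via job65 — items with X overlapped-by job65: job59.
Union: job58, job59, job62, job63, job64, job65, job68.

job58, job59, job62, job63, job64, job65, job68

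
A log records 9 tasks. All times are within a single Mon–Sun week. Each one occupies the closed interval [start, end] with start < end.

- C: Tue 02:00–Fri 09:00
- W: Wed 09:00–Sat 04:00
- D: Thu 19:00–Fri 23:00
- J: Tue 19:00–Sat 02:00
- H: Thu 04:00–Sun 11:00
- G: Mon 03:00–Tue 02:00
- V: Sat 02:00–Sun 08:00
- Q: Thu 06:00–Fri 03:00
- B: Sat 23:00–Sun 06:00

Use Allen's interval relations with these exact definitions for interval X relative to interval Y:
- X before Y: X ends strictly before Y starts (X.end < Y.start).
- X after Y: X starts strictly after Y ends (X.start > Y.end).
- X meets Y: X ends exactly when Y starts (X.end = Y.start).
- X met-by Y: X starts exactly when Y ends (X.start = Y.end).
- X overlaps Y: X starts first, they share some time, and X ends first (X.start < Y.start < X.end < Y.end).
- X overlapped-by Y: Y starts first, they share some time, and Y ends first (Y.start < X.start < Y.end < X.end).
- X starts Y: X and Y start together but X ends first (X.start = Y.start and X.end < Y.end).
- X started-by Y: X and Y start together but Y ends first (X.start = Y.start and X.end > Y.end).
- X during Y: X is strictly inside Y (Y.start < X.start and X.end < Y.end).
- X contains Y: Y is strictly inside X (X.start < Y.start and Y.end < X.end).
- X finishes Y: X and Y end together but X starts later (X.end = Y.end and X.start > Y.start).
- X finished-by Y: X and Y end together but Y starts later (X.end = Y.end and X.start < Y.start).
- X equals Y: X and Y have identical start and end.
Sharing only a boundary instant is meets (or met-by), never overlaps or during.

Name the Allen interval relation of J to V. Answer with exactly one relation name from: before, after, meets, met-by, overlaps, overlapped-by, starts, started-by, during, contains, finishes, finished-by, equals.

J = [Tue 19:00, Sat 02:00]; V = [Sat 02:00, Sun 08:00].
Compare endpoints: J.start < V.start, J.start < V.end, J.end = V.start, J.end < V.end.
That pattern is 'meets'.

meets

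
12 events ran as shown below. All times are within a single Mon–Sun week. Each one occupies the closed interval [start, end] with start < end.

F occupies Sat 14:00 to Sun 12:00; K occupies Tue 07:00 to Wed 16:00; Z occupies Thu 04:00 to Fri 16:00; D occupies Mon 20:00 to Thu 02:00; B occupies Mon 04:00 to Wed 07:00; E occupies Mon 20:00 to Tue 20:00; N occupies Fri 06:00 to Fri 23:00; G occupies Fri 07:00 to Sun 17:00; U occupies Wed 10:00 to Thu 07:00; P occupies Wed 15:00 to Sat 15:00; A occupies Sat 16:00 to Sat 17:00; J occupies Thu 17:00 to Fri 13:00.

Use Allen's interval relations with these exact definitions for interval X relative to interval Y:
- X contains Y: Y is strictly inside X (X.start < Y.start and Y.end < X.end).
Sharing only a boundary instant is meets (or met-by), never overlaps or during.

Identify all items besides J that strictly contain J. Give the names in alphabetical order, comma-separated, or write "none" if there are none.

Target J = [Thu 17:00, Fri 13:00].
A [Sat 16:00, Sat 17:00] → after → no.
B [Mon 04:00, Wed 07:00] → before → no.
D [Mon 20:00, Thu 02:00] → before → no.
E [Mon 20:00, Tue 20:00] → before → no.
F [Sat 14:00, Sun 12:00] → after → no.
G [Fri 07:00, Sun 17:00] → overlapped-by → no.
K [Tue 07:00, Wed 16:00] → before → no.
N [Fri 06:00, Fri 23:00] → overlapped-by → no.
P [Wed 15:00, Sat 15:00] → contains → yes.
U [Wed 10:00, Thu 07:00] → before → no.
Z [Thu 04:00, Fri 16:00] → contains → yes.
Result: P, Z.

P, Z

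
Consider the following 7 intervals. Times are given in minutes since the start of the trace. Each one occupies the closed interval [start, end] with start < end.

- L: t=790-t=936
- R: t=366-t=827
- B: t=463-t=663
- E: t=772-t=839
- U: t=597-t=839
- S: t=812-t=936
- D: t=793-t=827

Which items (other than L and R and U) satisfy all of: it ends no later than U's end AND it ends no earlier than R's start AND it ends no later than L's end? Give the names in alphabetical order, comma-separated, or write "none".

B, D, E

Conditions: its end is no later than U's end (X.end <= t=839) AND its end is no earlier than R's start (X.end >= t=366) AND its end is no later than L's end (X.end <= t=936).
B: end t=663 <= t=839? ✓; end t=663 >= t=366? ✓; end t=663 <= t=936? ✓ → yes.
D: end t=827 <= t=839? ✓; end t=827 >= t=366? ✓; end t=827 <= t=936? ✓ → yes.
E: end t=839 <= t=839? ✓; end t=839 >= t=366? ✓; end t=839 <= t=936? ✓ → yes.
S: end t=936 <= t=839? ✗; end t=936 >= t=366? ✓; end t=936 <= t=936? ✓ → no.
Result: B, D, E.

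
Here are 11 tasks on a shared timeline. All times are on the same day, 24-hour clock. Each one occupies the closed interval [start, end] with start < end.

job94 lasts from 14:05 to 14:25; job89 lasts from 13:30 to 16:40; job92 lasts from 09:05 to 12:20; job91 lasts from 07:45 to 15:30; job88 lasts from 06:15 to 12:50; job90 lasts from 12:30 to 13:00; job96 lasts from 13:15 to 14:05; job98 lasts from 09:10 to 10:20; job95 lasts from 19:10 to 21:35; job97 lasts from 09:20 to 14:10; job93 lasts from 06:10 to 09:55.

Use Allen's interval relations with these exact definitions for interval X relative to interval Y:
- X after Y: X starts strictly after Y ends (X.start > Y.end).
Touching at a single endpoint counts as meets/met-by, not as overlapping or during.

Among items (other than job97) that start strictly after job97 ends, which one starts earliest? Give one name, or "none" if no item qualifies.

job95

Target job97 = [09:20, 14:10].
job88 [06:15, 12:50] → overlaps → excluded.
job89 [13:30, 16:40] → overlapped-by → excluded.
job90 [12:30, 13:00] → during → excluded.
job91 [07:45, 15:30] → contains → excluded.
job92 [09:05, 12:20] → overlaps → excluded.
job93 [06:10, 09:55] → overlaps → excluded.
job94 [14:05, 14:25] → overlapped-by → excluded.
job95 [19:10, 21:35] → after → candidate.
job96 [13:15, 14:05] → during → excluded.
job98 [09:10, 10:20] → overlaps → excluded.
Among candidates, earliest start is 19:10 → job95.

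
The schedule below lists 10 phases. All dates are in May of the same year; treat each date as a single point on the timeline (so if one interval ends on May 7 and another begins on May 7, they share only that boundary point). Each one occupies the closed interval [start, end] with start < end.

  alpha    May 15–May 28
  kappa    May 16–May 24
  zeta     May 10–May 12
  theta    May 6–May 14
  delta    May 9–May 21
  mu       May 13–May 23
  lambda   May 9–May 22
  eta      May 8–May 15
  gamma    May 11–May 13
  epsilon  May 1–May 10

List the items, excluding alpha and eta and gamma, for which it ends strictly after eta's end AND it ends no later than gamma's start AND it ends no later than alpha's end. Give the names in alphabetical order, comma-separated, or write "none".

Conditions: its end is strictly after eta's end (X.end > May 15) AND its end is no later than gamma's start (X.end <= May 11) AND its end is no later than alpha's end (X.end <= May 28).
delta: end May 21 > May 15? ✓; end May 21 <= May 11? ✗; end May 21 <= May 28? ✓ → no.
epsilon: end May 10 > May 15? ✗; end May 10 <= May 11? ✓; end May 10 <= May 28? ✓ → no.
kappa: end May 24 > May 15? ✓; end May 24 <= May 11? ✗; end May 24 <= May 28? ✓ → no.
lambda: end May 22 > May 15? ✓; end May 22 <= May 11? ✗; end May 22 <= May 28? ✓ → no.
mu: end May 23 > May 15? ✓; end May 23 <= May 11? ✗; end May 23 <= May 28? ✓ → no.
theta: end May 14 > May 15? ✗; end May 14 <= May 11? ✗; end May 14 <= May 28? ✓ → no.
zeta: end May 12 > May 15? ✗; end May 12 <= May 11? ✗; end May 12 <= May 28? ✓ → no.
Result: none.

none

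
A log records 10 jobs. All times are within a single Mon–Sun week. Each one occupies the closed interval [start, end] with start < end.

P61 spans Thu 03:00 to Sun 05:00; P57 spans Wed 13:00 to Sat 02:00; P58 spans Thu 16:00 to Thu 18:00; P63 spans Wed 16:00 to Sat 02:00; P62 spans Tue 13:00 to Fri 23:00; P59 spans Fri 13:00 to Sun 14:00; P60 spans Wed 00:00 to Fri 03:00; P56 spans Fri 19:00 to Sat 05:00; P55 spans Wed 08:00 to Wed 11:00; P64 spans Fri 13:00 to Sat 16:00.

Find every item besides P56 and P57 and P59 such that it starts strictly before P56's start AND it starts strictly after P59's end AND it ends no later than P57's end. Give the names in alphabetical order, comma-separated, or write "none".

none

Conditions: its start is strictly before P56's start (X.start < Fri 19:00) AND its start is strictly after P59's end (X.start > Sun 14:00) AND its end is no later than P57's end (X.end <= Sat 02:00).
P55: start Wed 08:00 < Fri 19:00? ✓; start Wed 08:00 > Sun 14:00? ✗; end Wed 11:00 <= Sat 02:00? ✓ → no.
P58: start Thu 16:00 < Fri 19:00? ✓; start Thu 16:00 > Sun 14:00? ✗; end Thu 18:00 <= Sat 02:00? ✓ → no.
P60: start Wed 00:00 < Fri 19:00? ✓; start Wed 00:00 > Sun 14:00? ✗; end Fri 03:00 <= Sat 02:00? ✓ → no.
P61: start Thu 03:00 < Fri 19:00? ✓; start Thu 03:00 > Sun 14:00? ✗; end Sun 05:00 <= Sat 02:00? ✗ → no.
P62: start Tue 13:00 < Fri 19:00? ✓; start Tue 13:00 > Sun 14:00? ✗; end Fri 23:00 <= Sat 02:00? ✓ → no.
P63: start Wed 16:00 < Fri 19:00? ✓; start Wed 16:00 > Sun 14:00? ✗; end Sat 02:00 <= Sat 02:00? ✓ → no.
P64: start Fri 13:00 < Fri 19:00? ✓; start Fri 13:00 > Sun 14:00? ✗; end Sat 16:00 <= Sat 02:00? ✗ → no.
Result: none.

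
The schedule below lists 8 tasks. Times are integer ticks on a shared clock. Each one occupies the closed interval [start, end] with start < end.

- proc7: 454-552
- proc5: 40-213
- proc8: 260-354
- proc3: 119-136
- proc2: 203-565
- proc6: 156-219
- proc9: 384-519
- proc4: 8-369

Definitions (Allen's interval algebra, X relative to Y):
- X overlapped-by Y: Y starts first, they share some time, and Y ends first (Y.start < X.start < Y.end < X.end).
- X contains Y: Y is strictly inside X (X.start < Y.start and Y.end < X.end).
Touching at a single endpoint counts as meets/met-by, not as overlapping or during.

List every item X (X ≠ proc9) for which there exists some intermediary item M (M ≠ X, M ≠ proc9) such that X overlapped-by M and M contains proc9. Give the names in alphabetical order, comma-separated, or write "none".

none

Target proc9 = [384, 519].
Intermediaries M with M contains proc9: proc2.
Via proc2 — items with X overlapped-by proc2: none.
Union: none.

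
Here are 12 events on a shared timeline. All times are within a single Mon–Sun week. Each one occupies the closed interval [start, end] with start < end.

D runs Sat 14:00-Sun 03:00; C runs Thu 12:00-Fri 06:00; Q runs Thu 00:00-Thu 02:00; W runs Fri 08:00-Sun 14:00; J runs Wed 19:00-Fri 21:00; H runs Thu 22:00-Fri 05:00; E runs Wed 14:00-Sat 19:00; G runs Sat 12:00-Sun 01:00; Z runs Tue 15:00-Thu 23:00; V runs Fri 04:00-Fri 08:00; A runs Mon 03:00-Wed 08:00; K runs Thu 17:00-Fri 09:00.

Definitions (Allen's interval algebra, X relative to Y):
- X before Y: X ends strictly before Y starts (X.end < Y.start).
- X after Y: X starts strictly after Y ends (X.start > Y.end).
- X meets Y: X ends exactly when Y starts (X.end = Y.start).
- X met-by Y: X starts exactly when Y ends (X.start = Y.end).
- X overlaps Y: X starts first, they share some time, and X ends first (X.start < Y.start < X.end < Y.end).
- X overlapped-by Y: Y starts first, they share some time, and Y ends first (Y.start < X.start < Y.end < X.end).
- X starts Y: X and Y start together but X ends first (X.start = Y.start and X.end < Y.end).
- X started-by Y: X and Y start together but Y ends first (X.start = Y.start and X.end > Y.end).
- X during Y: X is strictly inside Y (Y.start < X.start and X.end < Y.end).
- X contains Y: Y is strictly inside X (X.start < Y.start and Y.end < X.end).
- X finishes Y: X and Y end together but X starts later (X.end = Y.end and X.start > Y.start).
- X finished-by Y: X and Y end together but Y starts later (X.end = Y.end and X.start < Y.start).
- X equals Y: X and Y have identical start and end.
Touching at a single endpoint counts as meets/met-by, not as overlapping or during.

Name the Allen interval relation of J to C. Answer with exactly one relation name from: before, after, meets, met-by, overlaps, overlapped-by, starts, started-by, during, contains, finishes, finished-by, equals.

contains

J = [Wed 19:00, Fri 21:00]; C = [Thu 12:00, Fri 06:00].
Compare endpoints: J.start < C.start, J.start < C.end, J.end > C.start, J.end > C.end.
That pattern is 'contains'.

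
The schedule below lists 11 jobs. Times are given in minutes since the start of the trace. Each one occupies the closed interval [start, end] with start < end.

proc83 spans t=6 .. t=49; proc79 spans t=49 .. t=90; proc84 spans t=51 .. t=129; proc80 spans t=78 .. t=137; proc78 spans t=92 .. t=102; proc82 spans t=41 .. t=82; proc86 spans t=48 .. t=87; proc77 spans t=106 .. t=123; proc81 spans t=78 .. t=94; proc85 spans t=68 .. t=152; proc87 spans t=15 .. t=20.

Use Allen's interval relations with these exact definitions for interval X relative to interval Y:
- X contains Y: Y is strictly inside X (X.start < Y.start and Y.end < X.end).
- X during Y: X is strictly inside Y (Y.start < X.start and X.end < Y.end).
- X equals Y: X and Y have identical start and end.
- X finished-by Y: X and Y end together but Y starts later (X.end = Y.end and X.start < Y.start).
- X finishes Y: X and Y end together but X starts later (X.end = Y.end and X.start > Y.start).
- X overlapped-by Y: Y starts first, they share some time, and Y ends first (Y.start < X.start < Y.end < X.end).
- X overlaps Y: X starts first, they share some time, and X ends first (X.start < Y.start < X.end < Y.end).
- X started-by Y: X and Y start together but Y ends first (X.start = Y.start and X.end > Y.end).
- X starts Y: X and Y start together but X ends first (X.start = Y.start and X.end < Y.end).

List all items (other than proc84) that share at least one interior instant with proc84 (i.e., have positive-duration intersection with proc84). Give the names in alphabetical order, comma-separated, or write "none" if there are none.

proc77, proc78, proc79, proc80, proc81, proc82, proc85, proc86

Target proc84 = [t=51, t=129].
proc77 [t=106, t=123] → during → yes.
proc78 [t=92, t=102] → during → yes.
proc79 [t=49, t=90] → overlaps → yes.
proc80 [t=78, t=137] → overlapped-by → yes.
proc81 [t=78, t=94] → during → yes.
proc82 [t=41, t=82] → overlaps → yes.
proc83 [t=6, t=49] → before → no.
proc85 [t=68, t=152] → overlapped-by → yes.
proc86 [t=48, t=87] → overlaps → yes.
proc87 [t=15, t=20] → before → no.
Result: proc77, proc78, proc79, proc80, proc81, proc82, proc85, proc86.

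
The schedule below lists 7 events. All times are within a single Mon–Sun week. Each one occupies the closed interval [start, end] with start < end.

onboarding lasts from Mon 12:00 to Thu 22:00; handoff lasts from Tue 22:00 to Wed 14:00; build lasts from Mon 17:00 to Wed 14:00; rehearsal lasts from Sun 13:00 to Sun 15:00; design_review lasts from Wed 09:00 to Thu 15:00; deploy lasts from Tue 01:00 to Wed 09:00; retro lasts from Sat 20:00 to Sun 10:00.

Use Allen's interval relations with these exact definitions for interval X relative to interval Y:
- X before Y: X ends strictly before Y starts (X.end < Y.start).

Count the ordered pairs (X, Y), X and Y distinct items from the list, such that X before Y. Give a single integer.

11

Checking all 42 ordered pairs for relation 'before'; matching pairs in alphabetical order:
(build, rehearsal): build before rehearsal ✓
(build, retro): build before retro ✓
(deploy, rehearsal): deploy before rehearsal ✓
(deploy, retro): deploy before retro ✓
(design_review, rehearsal): design_review before rehearsal ✓
(design_review, retro): design_review before retro ✓
(handoff, rehearsal): handoff before rehearsal ✓
(handoff, retro): handoff before retro ✓
(onboarding, rehearsal): onboarding before rehearsal ✓
(onboarding, retro): onboarding before retro ✓
(retro, rehearsal): retro before rehearsal ✓
Count: 11.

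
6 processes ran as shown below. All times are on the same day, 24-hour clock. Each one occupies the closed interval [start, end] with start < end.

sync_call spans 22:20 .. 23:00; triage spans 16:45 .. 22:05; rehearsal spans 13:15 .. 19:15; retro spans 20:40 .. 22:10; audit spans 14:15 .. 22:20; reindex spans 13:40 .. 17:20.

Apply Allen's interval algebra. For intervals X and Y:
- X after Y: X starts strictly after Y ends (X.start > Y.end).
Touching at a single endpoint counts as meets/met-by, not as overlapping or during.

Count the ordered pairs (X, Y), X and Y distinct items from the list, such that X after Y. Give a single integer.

6

Checking all 30 ordered pairs for relation 'after'; matching pairs in alphabetical order:
(retro, rehearsal): retro after rehearsal ✓
(retro, reindex): retro after reindex ✓
(sync_call, rehearsal): sync_call after rehearsal ✓
(sync_call, reindex): sync_call after reindex ✓
(sync_call, retro): sync_call after retro ✓
(sync_call, triage): sync_call after triage ✓
Count: 6.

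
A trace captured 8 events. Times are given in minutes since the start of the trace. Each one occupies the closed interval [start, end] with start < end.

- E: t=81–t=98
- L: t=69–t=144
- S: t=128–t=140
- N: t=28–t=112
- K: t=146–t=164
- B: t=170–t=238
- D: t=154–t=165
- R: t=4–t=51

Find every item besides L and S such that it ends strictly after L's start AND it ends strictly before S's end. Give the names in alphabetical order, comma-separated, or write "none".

Conditions: its end is strictly after L's start (X.end > t=69) AND its end is strictly before S's end (X.end < t=140).
B: end t=238 > t=69? ✓; end t=238 < t=140? ✗ → no.
D: end t=165 > t=69? ✓; end t=165 < t=140? ✗ → no.
E: end t=98 > t=69? ✓; end t=98 < t=140? ✓ → yes.
K: end t=164 > t=69? ✓; end t=164 < t=140? ✗ → no.
N: end t=112 > t=69? ✓; end t=112 < t=140? ✓ → yes.
R: end t=51 > t=69? ✗; end t=51 < t=140? ✓ → no.
Result: E, N.

E, N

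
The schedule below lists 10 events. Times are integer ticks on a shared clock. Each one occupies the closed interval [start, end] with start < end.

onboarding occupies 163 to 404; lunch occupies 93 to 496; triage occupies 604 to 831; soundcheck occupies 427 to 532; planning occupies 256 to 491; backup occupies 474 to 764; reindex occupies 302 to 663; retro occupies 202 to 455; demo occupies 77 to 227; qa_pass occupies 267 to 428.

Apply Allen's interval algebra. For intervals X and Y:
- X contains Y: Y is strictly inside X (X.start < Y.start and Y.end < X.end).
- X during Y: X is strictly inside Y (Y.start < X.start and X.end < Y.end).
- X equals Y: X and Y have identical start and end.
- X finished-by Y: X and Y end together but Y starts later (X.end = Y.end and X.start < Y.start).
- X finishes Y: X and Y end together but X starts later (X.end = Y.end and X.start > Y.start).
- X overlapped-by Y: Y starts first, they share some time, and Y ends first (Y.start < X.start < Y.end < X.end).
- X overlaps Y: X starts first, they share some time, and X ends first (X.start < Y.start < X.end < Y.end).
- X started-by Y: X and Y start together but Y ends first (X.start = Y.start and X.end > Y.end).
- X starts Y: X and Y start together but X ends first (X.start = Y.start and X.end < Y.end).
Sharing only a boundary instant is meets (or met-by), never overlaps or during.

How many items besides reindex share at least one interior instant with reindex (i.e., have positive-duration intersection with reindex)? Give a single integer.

Target reindex = [302, 663].
backup [474, 764] → overlapped-by → counts.
demo [77, 227] → before → no.
lunch [93, 496] → overlaps → counts.
onboarding [163, 404] → overlaps → counts.
planning [256, 491] → overlaps → counts.
qa_pass [267, 428] → overlaps → counts.
retro [202, 455] → overlaps → counts.
soundcheck [427, 532] → during → counts.
triage [604, 831] → overlapped-by → counts.
Total: 8.

8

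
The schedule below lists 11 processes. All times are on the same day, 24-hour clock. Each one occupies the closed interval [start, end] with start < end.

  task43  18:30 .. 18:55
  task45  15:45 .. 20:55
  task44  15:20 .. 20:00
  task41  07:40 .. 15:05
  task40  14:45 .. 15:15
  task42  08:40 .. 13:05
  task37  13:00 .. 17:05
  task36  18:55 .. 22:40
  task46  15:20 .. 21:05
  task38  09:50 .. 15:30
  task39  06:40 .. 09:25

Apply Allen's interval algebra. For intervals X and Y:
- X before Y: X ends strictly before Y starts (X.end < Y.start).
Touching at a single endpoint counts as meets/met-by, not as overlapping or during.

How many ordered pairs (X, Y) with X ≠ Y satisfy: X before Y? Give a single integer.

Checking all 110 ordered pairs for relation 'before'; matching pairs in alphabetical order:
(task37, task36): task37 before task36 ✓
(task37, task43): task37 before task43 ✓
(task38, task36): task38 before task36 ✓
(task38, task43): task38 before task43 ✓
(task38, task45): task38 before task45 ✓
(task39, task36): task39 before task36 ✓
(task39, task37): task39 before task37 ✓
(task39, task38): task39 before task38 ✓
(task39, task40): task39 before task40 ✓
(task39, task43): task39 before task43 ✓
(task39, task44): task39 before task44 ✓
(task39, task45): task39 before task45 ✓
(task39, task46): task39 before task46 ✓
(task40, task36): task40 before task36 ✓
(task40, task43): task40 before task43 ✓
(task40, task44): task40 before task44 ✓
(task40, task45): task40 before task45 ✓
(task40, task46): task40 before task46 ✓
(task41, task36): task41 before task36 ✓
(task41, task43): task41 before task43 ✓
(task41, task44): task41 before task44 ✓
(task41, task45): task41 before task45 ✓
(task41, task46): task41 before task46 ✓
(task42, task36): task42 before task36 ✓
... plus 5 further pairs not listed.
Count: 29.

29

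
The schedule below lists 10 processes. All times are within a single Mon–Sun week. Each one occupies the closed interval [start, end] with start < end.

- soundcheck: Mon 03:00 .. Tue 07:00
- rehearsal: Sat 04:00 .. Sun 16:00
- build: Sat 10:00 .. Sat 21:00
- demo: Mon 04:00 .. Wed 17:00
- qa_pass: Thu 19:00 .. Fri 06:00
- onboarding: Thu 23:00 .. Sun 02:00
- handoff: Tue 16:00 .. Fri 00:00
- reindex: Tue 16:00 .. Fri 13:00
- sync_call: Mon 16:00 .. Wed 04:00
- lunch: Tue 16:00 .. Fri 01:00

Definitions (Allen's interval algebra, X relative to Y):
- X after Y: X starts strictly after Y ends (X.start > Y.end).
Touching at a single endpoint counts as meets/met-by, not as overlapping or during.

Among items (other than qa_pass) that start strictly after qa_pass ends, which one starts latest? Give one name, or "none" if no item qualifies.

build

Target qa_pass = [Thu 19:00, Fri 06:00].
build [Sat 10:00, Sat 21:00] → after → candidate.
demo [Mon 04:00, Wed 17:00] → before → excluded.
handoff [Tue 16:00, Fri 00:00] → overlaps → excluded.
lunch [Tue 16:00, Fri 01:00] → overlaps → excluded.
onboarding [Thu 23:00, Sun 02:00] → overlapped-by → excluded.
rehearsal [Sat 04:00, Sun 16:00] → after → candidate.
reindex [Tue 16:00, Fri 13:00] → contains → excluded.
soundcheck [Mon 03:00, Tue 07:00] → before → excluded.
sync_call [Mon 16:00, Wed 04:00] → before → excluded.
Among candidates, latest start is Sat 10:00 → build.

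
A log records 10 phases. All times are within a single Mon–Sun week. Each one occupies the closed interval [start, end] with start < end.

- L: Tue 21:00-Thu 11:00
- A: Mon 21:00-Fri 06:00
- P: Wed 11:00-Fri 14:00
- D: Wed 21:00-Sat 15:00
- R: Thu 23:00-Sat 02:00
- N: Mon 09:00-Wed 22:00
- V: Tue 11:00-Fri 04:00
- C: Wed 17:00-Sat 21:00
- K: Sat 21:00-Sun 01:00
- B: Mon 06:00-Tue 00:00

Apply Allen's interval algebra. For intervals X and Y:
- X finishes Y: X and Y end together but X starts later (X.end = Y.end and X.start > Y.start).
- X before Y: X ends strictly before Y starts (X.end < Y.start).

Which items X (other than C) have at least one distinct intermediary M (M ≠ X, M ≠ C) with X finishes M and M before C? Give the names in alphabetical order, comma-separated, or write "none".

none

Target C = [Wed 17:00, Sat 21:00].
Intermediaries M with M before C: B.
Via B — items with X finishes B: none.
Union: none.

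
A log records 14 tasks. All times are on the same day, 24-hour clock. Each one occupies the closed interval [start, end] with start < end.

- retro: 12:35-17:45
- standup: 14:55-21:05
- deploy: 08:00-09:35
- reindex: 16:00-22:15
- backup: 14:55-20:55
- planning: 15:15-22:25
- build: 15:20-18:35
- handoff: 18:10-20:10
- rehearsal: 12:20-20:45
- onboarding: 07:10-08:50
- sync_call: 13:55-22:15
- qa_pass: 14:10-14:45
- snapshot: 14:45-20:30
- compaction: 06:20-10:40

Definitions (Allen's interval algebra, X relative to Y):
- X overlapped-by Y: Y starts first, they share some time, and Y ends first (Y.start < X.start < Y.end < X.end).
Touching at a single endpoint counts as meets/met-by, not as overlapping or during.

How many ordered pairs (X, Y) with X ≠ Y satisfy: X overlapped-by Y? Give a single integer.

24

Checking all 182 ordered pairs for relation 'overlapped-by'; matching pairs in alphabetical order:
(backup, rehearsal): backup overlapped-by rehearsal ✓
(backup, retro): backup overlapped-by retro ✓
(backup, snapshot): backup overlapped-by snapshot ✓
(build, retro): build overlapped-by retro ✓
(deploy, onboarding): deploy overlapped-by onboarding ✓
(handoff, build): handoff overlapped-by build ✓
(planning, backup): planning overlapped-by backup ✓
(planning, rehearsal): planning overlapped-by rehearsal ✓
(planning, retro): planning overlapped-by retro ✓
(planning, snapshot): planning overlapped-by snapshot ✓
(planning, standup): planning overlapped-by standup ✓
(planning, sync_call): planning overlapped-by sync_call ✓
(reindex, backup): reindex overlapped-by backup ✓
(reindex, build): reindex overlapped-by build ✓
(reindex, rehearsal): reindex overlapped-by rehearsal ✓
(reindex, retro): reindex overlapped-by retro ✓
(reindex, snapshot): reindex overlapped-by snapshot ✓
(reindex, standup): reindex overlapped-by standup ✓
(snapshot, retro): snapshot overlapped-by retro ✓
(standup, rehearsal): standup overlapped-by rehearsal ✓
(standup, retro): standup overlapped-by retro ✓
(standup, snapshot): standup overlapped-by snapshot ✓
(sync_call, rehearsal): sync_call overlapped-by rehearsal ✓
(sync_call, retro): sync_call overlapped-by retro ✓
Count: 24.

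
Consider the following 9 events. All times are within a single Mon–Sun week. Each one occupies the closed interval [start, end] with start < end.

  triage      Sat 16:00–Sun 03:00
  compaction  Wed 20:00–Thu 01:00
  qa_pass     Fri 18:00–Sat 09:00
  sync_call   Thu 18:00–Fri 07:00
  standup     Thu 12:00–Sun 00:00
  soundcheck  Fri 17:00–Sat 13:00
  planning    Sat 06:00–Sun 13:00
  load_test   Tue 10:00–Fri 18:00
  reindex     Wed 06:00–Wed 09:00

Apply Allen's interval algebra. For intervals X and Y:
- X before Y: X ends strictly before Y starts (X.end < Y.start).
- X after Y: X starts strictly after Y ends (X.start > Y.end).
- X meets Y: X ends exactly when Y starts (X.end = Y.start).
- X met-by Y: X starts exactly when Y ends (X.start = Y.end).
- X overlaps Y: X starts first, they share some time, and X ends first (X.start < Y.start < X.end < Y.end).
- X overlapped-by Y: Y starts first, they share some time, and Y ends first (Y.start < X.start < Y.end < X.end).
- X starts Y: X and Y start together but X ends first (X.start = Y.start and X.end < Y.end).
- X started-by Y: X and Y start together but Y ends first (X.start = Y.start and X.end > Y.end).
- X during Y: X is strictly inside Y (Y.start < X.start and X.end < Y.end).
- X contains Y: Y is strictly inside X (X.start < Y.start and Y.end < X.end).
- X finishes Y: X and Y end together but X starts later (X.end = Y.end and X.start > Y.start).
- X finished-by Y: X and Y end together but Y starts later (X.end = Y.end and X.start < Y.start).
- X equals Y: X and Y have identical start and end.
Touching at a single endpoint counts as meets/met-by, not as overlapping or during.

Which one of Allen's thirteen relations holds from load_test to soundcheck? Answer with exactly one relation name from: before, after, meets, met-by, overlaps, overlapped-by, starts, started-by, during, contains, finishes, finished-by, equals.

overlaps

load_test = [Tue 10:00, Fri 18:00]; soundcheck = [Fri 17:00, Sat 13:00].
Compare endpoints: load_test.start < soundcheck.start, load_test.start < soundcheck.end, load_test.end > soundcheck.start, load_test.end < soundcheck.end.
That pattern is 'overlaps'.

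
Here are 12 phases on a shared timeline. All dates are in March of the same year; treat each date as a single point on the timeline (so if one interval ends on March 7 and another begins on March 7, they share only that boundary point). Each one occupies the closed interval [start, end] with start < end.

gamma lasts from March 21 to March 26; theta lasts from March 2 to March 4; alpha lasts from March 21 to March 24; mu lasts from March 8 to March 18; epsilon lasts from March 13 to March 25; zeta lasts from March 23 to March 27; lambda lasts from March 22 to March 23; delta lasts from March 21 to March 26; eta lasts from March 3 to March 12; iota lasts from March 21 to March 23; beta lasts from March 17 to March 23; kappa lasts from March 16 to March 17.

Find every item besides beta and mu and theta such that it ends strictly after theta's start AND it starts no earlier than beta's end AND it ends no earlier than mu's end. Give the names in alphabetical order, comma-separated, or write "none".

Conditions: its end is strictly after theta's start (X.end > March 2) AND its start is no earlier than beta's end (X.start >= March 23) AND its end is no earlier than mu's end (X.end >= March 18).
alpha: end March 24 > March 2? ✓; start March 21 >= March 23? ✗; end March 24 >= March 18? ✓ → no.
delta: end March 26 > March 2? ✓; start March 21 >= March 23? ✗; end March 26 >= March 18? ✓ → no.
epsilon: end March 25 > March 2? ✓; start March 13 >= March 23? ✗; end March 25 >= March 18? ✓ → no.
eta: end March 12 > March 2? ✓; start March 3 >= March 23? ✗; end March 12 >= March 18? ✗ → no.
gamma: end March 26 > March 2? ✓; start March 21 >= March 23? ✗; end March 26 >= March 18? ✓ → no.
iota: end March 23 > March 2? ✓; start March 21 >= March 23? ✗; end March 23 >= March 18? ✓ → no.
kappa: end March 17 > March 2? ✓; start March 16 >= March 23? ✗; end March 17 >= March 18? ✗ → no.
lambda: end March 23 > March 2? ✓; start March 22 >= March 23? ✗; end March 23 >= March 18? ✓ → no.
zeta: end March 27 > March 2? ✓; start March 23 >= March 23? ✓; end March 27 >= March 18? ✓ → yes.
Result: zeta.

zeta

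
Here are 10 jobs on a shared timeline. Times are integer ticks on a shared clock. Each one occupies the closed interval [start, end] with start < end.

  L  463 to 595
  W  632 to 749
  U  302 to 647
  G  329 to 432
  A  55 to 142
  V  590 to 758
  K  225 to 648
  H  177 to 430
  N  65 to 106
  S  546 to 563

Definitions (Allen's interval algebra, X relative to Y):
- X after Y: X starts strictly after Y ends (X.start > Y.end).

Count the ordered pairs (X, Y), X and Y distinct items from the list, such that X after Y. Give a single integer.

Checking all 90 ordered pairs for relation 'after'; matching pairs in alphabetical order:
(G, A): G after A ✓
(G, N): G after N ✓
(H, A): H after A ✓
(H, N): H after N ✓
(K, A): K after A ✓
(K, N): K after N ✓
(L, A): L after A ✓
(L, G): L after G ✓
(L, H): L after H ✓
(L, N): L after N ✓
(S, A): S after A ✓
(S, G): S after G ✓
(S, H): S after H ✓
(S, N): S after N ✓
(U, A): U after A ✓
(U, N): U after N ✓
(V, A): V after A ✓
(V, G): V after G ✓
(V, H): V after H ✓
(V, N): V after N ✓
(V, S): V after S ✓
(W, A): W after A ✓
(W, G): W after G ✓
(W, H): W after H ✓
... plus 3 further pairs not listed.
Count: 27.

27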